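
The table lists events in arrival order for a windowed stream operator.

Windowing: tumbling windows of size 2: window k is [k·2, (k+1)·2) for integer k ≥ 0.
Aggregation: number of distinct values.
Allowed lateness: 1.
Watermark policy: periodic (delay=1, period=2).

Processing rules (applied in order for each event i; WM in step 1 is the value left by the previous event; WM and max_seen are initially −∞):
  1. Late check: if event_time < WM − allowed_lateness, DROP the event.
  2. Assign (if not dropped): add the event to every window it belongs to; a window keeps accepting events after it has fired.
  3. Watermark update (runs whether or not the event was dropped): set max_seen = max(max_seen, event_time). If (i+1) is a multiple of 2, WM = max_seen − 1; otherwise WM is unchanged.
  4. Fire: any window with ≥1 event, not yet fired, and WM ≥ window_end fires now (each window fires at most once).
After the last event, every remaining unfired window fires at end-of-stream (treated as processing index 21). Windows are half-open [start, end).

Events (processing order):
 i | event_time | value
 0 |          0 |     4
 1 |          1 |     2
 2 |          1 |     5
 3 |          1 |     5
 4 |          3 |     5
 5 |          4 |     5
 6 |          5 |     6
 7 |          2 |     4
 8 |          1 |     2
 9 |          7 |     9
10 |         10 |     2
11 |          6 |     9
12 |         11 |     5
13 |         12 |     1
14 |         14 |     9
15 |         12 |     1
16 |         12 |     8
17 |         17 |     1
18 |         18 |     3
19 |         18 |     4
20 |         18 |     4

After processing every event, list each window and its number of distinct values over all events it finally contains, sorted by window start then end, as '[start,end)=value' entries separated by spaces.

[0,2)=3 [2,4)=2 [4,6)=2 [6,8)=1 [10,12)=2 [12,14)=2 [14,16)=1 [16,18)=1 [18,20)=2

i=0 t=0 v=4: → [0,2); WM=−∞
i=1 t=1 v=2: → [0,2); WM=0
i=2 t=1 v=5: → [0,2); WM=0
i=3 t=1 v=5: → [0,2); WM=0
i=4 t=3 v=5: → [2,4); WM=0
i=5 t=4 v=5: → [4,6); WM=3; [0,2) fires=3
i=6 t=5 v=6: → [4,6); WM=3
i=7 t=2 v=4: → [2,4); WM=4; [2,4) fires=2
i=8 t=1 v=2: DROP (t<4-1); WM=4
i=9 t=7 v=9: → [6,8); WM=6; [4,6) fires=2
i=10 t=10 v=2: → [10,12); WM=6
i=11 t=6 v=9: → [6,8); WM=9; [6,8) fires=1
i=12 t=11 v=5: → [10,12); WM=9
i=13 t=12 v=1: → [12,14); WM=11
i=14 t=14 v=9: → [14,16); WM=11
i=15 t=12 v=1: → [12,14); WM=13; [10,12) fires=2
i=16 t=12 v=8: → [12,14); WM=13
i=17 t=17 v=1: → [16,18); WM=16; [12,14) fires=2 [14,16) fires=1
i=18 t=18 v=3: → [18,20); WM=16
i=19 t=18 v=4: → [18,20); WM=17
i=20 t=18 v=4: → [18,20); WM=17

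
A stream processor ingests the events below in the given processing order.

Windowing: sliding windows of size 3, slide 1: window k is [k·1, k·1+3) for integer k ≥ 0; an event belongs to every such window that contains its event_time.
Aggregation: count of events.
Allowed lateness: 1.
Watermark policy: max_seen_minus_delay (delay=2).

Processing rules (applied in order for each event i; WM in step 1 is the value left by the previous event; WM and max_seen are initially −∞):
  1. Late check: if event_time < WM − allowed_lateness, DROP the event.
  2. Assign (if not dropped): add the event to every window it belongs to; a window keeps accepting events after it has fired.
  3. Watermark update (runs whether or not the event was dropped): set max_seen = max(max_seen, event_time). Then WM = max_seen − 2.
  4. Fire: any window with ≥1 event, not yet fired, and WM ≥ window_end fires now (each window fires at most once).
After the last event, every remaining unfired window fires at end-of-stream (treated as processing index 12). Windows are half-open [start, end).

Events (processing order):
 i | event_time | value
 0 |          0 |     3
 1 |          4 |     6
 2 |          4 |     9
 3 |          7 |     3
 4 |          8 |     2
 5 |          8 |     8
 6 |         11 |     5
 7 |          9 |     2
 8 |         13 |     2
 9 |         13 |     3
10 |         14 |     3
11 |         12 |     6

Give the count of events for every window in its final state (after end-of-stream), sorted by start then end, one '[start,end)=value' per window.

i=0 t=0 v=3: → [0,3); WM=-2
i=1 t=4 v=6: → [4,7),[3,6),[2,5); WM=2
i=2 t=4 v=9: → [4,7),[3,6),[2,5); WM=2
i=3 t=7 v=3: → [7,10),[6,9),[5,8); WM=5; [0,3) fires=1 [2,5) fires=2
i=4 t=8 v=2: → [8,11),[7,10),[6,9); WM=6; [3,6) fires=2
i=5 t=8 v=8: → [8,11),[7,10),[6,9); WM=6
i=6 t=11 v=5: → [11,14),[10,13),[9,12); WM=9; [4,7) fires=2 [5,8) fires=1 [6,9) fires=3
i=7 t=9 v=2: → [9,12),[8,11),[7,10); WM=9
i=8 t=13 v=2: → [13,16),[12,15),[11,14); WM=11; [7,10) fires=4 [8,11) fires=3
i=9 t=13 v=3: → [13,16),[12,15),[11,14); WM=11
i=10 t=14 v=3: → [14,17),[13,16),[12,15); WM=12; [9,12) fires=2
i=11 t=12 v=6: → [12,15),[11,14),[10,13); WM=12

[0,3)=1 [2,5)=2 [3,6)=2 [4,7)=2 [5,8)=1 [6,9)=3 [7,10)=4 [8,11)=3 [9,12)=2 [10,13)=2 [11,14)=4 [12,15)=4 [13,16)=3 [14,17)=1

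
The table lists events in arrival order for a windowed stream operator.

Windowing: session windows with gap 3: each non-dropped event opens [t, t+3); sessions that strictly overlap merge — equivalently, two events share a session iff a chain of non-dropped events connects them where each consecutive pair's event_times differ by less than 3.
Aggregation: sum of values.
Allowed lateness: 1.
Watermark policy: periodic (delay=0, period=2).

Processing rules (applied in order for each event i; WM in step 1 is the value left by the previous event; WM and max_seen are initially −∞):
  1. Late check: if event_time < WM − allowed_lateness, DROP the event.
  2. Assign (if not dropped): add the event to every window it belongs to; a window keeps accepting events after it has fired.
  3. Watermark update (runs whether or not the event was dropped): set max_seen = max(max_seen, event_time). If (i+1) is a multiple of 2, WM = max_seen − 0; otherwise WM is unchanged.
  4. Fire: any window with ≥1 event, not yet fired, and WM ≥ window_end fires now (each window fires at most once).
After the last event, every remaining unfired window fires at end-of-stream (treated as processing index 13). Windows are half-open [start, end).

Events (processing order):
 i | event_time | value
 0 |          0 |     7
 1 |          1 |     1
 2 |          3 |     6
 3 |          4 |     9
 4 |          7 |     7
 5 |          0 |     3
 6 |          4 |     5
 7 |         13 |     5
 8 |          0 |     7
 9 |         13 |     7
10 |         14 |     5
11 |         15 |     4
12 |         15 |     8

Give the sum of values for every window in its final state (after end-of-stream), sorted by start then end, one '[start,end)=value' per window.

i=0 t=0 v=7: → [0,3); WM=−∞
i=1 t=1 v=1: → [0,4); WM=1
i=2 t=3 v=6: → [0,6); WM=1
i=3 t=4 v=9: → [0,7); WM=4
i=4 t=7 v=7: → [7,10); WM=4
i=5 t=0 v=3: DROP (t<4-1); WM=7
i=6 t=4 v=5: DROP (t<7-1); WM=7
i=7 t=13 v=5: → [13,16); WM=13
i=8 t=0 v=7: DROP (t<13-1); WM=13
i=9 t=13 v=7: → [13,16); WM=13
i=10 t=14 v=5: → [13,17); WM=13
i=11 t=15 v=4: → [13,18); WM=15
i=12 t=15 v=8: → [13,18); WM=15

[0,7)=23 [7,10)=7 [13,18)=29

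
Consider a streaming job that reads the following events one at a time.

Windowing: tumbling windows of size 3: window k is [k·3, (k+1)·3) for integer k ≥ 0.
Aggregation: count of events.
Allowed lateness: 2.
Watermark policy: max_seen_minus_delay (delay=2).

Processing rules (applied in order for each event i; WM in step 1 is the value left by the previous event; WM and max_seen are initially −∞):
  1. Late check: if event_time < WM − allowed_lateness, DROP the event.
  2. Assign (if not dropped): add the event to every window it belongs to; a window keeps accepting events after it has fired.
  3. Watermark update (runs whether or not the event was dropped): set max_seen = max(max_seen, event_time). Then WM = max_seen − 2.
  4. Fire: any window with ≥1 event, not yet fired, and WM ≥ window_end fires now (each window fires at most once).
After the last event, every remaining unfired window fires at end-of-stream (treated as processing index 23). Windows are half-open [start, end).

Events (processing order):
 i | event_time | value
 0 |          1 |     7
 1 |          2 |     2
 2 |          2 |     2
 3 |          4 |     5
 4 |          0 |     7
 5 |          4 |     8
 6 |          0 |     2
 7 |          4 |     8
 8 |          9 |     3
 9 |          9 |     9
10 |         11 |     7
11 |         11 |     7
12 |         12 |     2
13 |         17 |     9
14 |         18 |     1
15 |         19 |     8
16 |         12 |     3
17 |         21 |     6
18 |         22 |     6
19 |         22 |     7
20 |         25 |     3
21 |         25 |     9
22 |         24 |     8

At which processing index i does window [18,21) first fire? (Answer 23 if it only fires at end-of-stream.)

i=0 t=1 v=7: → [0,3); WM=-1
i=1 t=2 v=2: → [0,3); WM=0
i=2 t=2 v=2: → [0,3); WM=0
i=3 t=4 v=5: → [3,6); WM=2
i=4 t=0 v=7: → [0,3); WM=2
i=5 t=4 v=8: → [3,6); WM=2
i=6 t=0 v=2: → [0,3); WM=2
i=7 t=4 v=8: → [3,6); WM=2
i=8 t=9 v=3: → [9,12); WM=7; [0,3) fires=5 [3,6) fires=3
i=9 t=9 v=9: → [9,12); WM=7
i=10 t=11 v=7: → [9,12); WM=9
i=11 t=11 v=7: → [9,12); WM=9
i=12 t=12 v=2: → [12,15); WM=10
i=13 t=17 v=9: → [15,18); WM=15; [9,12) fires=4 [12,15) fires=1
i=14 t=18 v=1: → [18,21); WM=16
i=15 t=19 v=8: → [18,21); WM=17
i=16 t=12 v=3: DROP (t<17-2); WM=17
i=17 t=21 v=6: → [21,24); WM=19; [15,18) fires=1
i=18 t=22 v=6: → [21,24); WM=20
i=19 t=22 v=7: → [21,24); WM=20
i=20 t=25 v=3: → [24,27); WM=23; [18,21) fires=2
i=21 t=25 v=9: → [24,27); WM=23
i=22 t=24 v=8: → [24,27); WM=23

20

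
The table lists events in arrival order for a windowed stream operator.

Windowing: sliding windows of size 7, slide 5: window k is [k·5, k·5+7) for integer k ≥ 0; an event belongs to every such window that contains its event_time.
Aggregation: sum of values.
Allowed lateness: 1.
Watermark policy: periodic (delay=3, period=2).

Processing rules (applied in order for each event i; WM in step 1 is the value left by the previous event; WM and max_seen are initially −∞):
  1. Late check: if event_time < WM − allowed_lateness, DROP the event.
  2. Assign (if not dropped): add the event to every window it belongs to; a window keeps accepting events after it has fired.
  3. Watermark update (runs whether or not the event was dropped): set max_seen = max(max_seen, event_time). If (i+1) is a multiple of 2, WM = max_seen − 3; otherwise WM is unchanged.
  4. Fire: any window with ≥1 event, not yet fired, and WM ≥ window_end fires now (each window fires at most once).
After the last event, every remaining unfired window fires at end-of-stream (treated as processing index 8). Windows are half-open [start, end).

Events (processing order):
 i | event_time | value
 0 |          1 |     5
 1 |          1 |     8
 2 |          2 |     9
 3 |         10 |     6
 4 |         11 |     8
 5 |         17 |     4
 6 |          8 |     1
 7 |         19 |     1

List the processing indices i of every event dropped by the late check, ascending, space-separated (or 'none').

6

i=0 t=1 v=5: → [0,7); WM=−∞
i=1 t=1 v=8: → [0,7); WM=-2
i=2 t=2 v=9: → [0,7); WM=-2
i=3 t=10 v=6: → [10,17),[5,12); WM=7; [0,7) fires=22
i=4 t=11 v=8: → [10,17),[5,12); WM=7
i=5 t=17 v=4: → [15,22); WM=14; [5,12) fires=14
i=6 t=8 v=1: DROP (t<14-1); WM=14
i=7 t=19 v=1: → [15,22); WM=16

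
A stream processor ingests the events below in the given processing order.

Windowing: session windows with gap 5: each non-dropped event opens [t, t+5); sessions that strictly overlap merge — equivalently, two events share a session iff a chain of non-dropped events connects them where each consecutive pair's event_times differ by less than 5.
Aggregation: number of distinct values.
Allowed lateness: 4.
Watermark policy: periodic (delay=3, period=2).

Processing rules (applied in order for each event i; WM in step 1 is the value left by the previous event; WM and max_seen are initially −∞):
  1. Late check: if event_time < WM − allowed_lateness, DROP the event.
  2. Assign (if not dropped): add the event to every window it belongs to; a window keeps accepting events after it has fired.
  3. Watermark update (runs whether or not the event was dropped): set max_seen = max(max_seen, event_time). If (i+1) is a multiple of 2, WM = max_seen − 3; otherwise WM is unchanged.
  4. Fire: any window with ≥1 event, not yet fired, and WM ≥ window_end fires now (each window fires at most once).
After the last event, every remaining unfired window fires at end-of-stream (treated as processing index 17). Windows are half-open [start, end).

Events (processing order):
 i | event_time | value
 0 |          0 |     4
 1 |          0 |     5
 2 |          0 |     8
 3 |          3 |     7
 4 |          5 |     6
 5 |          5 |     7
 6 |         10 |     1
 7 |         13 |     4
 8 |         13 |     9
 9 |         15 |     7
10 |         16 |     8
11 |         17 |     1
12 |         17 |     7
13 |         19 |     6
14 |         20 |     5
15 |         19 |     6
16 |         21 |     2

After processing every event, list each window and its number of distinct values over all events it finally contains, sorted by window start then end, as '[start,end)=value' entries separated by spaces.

[0,10)=5 [10,26)=8

i=0 t=0 v=4: → [0,5); WM=−∞
i=1 t=0 v=5: → [0,5); WM=-3
i=2 t=0 v=8: → [0,5); WM=-3
i=3 t=3 v=7: → [0,8); WM=0
i=4 t=5 v=6: → [0,10); WM=0
i=5 t=5 v=7: → [0,10); WM=2
i=6 t=10 v=1: → [10,15); WM=2
i=7 t=13 v=4: → [10,18); WM=10
i=8 t=13 v=9: → [10,18); WM=10
i=9 t=15 v=7: → [10,20); WM=12
i=10 t=16 v=8: → [10,21); WM=12
i=11 t=17 v=1: → [10,22); WM=14
i=12 t=17 v=7: → [10,22); WM=14
i=13 t=19 v=6: → [10,24); WM=16
i=14 t=20 v=5: → [10,25); WM=16
i=15 t=19 v=6: → [10,25); WM=17
i=16 t=21 v=2: → [10,26); WM=17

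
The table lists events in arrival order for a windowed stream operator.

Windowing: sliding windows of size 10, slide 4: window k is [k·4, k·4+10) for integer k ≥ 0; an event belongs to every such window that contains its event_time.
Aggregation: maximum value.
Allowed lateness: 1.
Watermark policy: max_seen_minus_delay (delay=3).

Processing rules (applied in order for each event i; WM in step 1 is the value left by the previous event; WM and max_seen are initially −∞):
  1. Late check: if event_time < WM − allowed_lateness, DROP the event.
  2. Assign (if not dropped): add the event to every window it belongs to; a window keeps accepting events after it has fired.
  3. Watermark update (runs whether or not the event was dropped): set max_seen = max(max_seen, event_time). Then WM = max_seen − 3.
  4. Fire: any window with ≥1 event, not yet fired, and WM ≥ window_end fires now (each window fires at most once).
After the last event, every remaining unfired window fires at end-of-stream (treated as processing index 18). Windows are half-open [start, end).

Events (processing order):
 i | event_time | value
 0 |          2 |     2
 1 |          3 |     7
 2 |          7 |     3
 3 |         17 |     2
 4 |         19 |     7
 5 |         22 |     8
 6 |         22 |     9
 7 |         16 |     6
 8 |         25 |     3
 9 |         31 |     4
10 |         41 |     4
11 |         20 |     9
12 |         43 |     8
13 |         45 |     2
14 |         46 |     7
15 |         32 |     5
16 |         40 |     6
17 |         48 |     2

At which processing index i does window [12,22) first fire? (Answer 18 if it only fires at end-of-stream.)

i=0 t=2 v=2: → [0,10); WM=-1
i=1 t=3 v=7: → [0,10); WM=0
i=2 t=7 v=3: → [4,14),[0,10); WM=4
i=3 t=17 v=2: → [16,26),[12,22),[8,18); WM=14; [0,10) fires=7 [4,14) fires=3
i=4 t=19 v=7: → [16,26),[12,22); WM=16
i=5 t=22 v=8: → [20,30),[16,26); WM=19; [8,18) fires=2
i=6 t=22 v=9: → [20,30),[16,26); WM=19
i=7 t=16 v=6: DROP (t<19-1); WM=19
i=8 t=25 v=3: → [24,34),[20,30),[16,26); WM=22; [12,22) fires=7
i=9 t=31 v=4: → [28,38),[24,34); WM=28; [16,26) fires=9
i=10 t=41 v=4: → [40,50),[36,46),[32,42); WM=38; [20,30) fires=9 [24,34) fires=4 [28,38) fires=4
i=11 t=20 v=9: DROP (t<38-1); WM=38
i=12 t=43 v=8: → [40,50),[36,46); WM=40
i=13 t=45 v=2: → [44,54),[40,50),[36,46); WM=42; [32,42) fires=4
i=14 t=46 v=7: → [44,54),[40,50); WM=43
i=15 t=32 v=5: DROP (t<43-1); WM=43
i=16 t=40 v=6: DROP (t<43-1); WM=43
i=17 t=48 v=2: → [48,58),[44,54),[40,50); WM=45

8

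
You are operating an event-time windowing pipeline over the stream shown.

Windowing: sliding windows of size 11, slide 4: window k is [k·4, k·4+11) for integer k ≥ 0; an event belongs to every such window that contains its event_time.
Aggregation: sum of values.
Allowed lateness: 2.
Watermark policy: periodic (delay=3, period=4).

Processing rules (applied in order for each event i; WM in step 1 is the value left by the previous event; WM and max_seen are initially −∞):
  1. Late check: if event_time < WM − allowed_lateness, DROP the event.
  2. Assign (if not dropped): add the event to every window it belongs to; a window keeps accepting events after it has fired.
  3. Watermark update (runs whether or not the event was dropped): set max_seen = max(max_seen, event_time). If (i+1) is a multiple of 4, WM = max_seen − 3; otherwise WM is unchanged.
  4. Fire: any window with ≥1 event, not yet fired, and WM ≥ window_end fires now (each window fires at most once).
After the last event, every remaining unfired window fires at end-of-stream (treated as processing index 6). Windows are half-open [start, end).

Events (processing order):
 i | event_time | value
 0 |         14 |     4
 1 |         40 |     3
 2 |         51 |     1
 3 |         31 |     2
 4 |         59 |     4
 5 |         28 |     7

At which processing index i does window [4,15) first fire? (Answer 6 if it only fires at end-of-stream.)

i=0 t=14 v=4: → [12,23),[8,19),[4,15); WM=−∞
i=1 t=40 v=3: → [40,51),[36,47),[32,43); WM=−∞
i=2 t=51 v=1: → [48,59),[44,55); WM=−∞
i=3 t=31 v=2: → [28,39),[24,35); WM=48; [4,15) fires=4 [8,19) fires=4 [12,23) fires=4 [24,35) fires=2 [28,39) fires=2 [32,43) fires=3 [36,47) fires=3
i=4 t=59 v=4: → [56,67),[52,63); WM=48
i=5 t=28 v=7: DROP (t<48-2); WM=48

3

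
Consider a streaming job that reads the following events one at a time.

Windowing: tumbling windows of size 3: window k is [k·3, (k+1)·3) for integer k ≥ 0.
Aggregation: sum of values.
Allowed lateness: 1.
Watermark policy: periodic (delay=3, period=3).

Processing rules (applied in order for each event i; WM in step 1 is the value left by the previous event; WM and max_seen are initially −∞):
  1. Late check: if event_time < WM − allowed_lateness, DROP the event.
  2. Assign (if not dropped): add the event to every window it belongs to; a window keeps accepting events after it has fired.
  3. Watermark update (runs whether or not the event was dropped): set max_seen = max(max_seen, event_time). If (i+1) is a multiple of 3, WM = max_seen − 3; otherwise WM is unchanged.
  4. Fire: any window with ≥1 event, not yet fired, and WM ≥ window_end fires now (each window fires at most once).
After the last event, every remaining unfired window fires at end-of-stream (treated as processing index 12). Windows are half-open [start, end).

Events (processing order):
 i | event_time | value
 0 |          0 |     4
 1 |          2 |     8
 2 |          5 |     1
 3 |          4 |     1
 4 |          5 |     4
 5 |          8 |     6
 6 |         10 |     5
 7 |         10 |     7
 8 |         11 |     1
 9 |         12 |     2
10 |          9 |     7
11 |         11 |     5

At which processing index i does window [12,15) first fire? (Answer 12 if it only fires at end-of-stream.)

i=0 t=0 v=4: → [0,3); WM=−∞
i=1 t=2 v=8: → [0,3); WM=−∞
i=2 t=5 v=1: → [3,6); WM=2
i=3 t=4 v=1: → [3,6); WM=2
i=4 t=5 v=4: → [3,6); WM=2
i=5 t=8 v=6: → [6,9); WM=5; [0,3) fires=12
i=6 t=10 v=5: → [9,12); WM=5
i=7 t=10 v=7: → [9,12); WM=5
i=8 t=11 v=1: → [9,12); WM=8; [3,6) fires=6
i=9 t=12 v=2: → [12,15); WM=8
i=10 t=9 v=7: → [9,12); WM=8
i=11 t=11 v=5: → [9,12); WM=9; [6,9) fires=6

12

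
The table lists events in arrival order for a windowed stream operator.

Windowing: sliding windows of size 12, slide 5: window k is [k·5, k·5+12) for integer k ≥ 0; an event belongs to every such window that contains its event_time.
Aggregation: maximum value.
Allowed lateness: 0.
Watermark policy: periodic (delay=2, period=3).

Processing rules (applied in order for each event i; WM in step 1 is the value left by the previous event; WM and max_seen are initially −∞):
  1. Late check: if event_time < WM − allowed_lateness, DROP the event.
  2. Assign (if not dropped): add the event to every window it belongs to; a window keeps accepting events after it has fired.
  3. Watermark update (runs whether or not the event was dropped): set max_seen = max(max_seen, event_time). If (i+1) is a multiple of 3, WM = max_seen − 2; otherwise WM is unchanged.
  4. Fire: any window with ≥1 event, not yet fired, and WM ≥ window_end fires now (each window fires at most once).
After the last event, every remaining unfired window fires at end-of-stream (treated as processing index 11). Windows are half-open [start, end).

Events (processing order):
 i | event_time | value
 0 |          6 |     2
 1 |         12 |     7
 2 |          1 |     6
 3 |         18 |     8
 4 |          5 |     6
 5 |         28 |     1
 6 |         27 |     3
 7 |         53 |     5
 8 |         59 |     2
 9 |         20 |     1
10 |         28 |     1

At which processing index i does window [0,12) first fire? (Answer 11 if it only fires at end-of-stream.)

i=0 t=6 v=2: → [5,17),[0,12); WM=−∞
i=1 t=12 v=7: → [10,22),[5,17); WM=−∞
i=2 t=1 v=6: → [0,12); WM=10
i=3 t=18 v=8: → [15,27),[10,22); WM=10
i=4 t=5 v=6: DROP (t<10-0); WM=10
i=5 t=28 v=1: → [25,37),[20,32); WM=26; [0,12) fires=6 [5,17) fires=7 [10,22) fires=8
i=6 t=27 v=3: → [25,37),[20,32); WM=26
i=7 t=53 v=5: → [50,62),[45,57); WM=26
i=8 t=59 v=2: → [55,67),[50,62); WM=57; [15,27) fires=8 [20,32) fires=3 [25,37) fires=3 [45,57) fires=5
i=9 t=20 v=1: DROP (t<57-0); WM=57
i=10 t=28 v=1: DROP (t<57-0); WM=57

5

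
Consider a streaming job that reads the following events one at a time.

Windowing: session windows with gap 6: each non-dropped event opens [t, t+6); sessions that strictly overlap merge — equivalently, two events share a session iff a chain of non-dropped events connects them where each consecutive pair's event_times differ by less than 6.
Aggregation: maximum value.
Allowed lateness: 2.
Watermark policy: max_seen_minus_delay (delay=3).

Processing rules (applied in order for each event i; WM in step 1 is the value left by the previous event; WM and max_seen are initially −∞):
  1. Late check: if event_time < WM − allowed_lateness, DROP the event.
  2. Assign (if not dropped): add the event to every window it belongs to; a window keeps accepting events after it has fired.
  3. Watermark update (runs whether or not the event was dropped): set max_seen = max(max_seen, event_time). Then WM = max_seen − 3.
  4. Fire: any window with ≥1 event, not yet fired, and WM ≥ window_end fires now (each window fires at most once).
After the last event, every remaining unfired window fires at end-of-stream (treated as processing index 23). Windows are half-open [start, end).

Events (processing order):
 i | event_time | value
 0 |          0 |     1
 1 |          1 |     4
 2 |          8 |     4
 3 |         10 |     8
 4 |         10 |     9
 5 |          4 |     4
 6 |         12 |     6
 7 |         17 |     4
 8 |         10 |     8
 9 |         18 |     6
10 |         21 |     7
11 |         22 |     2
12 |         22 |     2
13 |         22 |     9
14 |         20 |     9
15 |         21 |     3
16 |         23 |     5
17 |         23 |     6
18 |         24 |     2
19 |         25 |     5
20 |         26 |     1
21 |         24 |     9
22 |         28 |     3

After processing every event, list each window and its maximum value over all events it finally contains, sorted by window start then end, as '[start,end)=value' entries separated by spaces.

i=0 t=0 v=1: → [0,6); WM=-3
i=1 t=1 v=4: → [0,7); WM=-2
i=2 t=8 v=4: → [8,14); WM=5
i=3 t=10 v=8: → [8,16); WM=7
i=4 t=10 v=9: → [8,16); WM=7
i=5 t=4 v=4: DROP (t<7-2); WM=7
i=6 t=12 v=6: → [8,18); WM=9
i=7 t=17 v=4: → [8,23); WM=14
i=8 t=10 v=8: DROP (t<14-2); WM=14
i=9 t=18 v=6: → [8,24); WM=15
i=10 t=21 v=7: → [8,27); WM=18
i=11 t=22 v=2: → [8,28); WM=19
i=12 t=22 v=2: → [8,28); WM=19
i=13 t=22 v=9: → [8,28); WM=19
i=14 t=20 v=9: → [8,28); WM=19
i=15 t=21 v=3: → [8,28); WM=19
i=16 t=23 v=5: → [8,29); WM=20
i=17 t=23 v=6: → [8,29); WM=20
i=18 t=24 v=2: → [8,30); WM=21
i=19 t=25 v=5: → [8,31); WM=22
i=20 t=26 v=1: → [8,32); WM=23
i=21 t=24 v=9: → [8,32); WM=23
i=22 t=28 v=3: → [8,34); WM=25

[0,7)=4 [8,34)=9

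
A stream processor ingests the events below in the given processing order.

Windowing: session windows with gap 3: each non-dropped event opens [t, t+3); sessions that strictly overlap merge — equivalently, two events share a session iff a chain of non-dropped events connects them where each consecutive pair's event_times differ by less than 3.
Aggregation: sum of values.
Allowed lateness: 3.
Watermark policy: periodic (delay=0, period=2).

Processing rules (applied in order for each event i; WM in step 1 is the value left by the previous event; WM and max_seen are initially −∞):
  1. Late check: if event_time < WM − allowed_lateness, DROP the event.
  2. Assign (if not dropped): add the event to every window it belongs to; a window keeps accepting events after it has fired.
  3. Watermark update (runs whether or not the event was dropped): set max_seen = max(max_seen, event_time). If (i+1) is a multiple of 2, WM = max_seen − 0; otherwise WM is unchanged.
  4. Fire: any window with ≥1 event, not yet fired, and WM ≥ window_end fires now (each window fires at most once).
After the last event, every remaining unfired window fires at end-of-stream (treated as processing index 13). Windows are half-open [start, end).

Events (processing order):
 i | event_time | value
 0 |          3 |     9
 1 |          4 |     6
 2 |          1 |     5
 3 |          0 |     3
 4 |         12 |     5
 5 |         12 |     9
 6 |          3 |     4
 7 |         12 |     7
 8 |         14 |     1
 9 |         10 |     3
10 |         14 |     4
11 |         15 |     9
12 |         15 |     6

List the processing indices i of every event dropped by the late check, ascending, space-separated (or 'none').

3 6

i=0 t=3 v=9: → [3,6); WM=−∞
i=1 t=4 v=6: → [3,7); WM=4
i=2 t=1 v=5: → [1,7); WM=4
i=3 t=0 v=3: DROP (t<4-3); WM=4
i=4 t=12 v=5: → [12,15); WM=4
i=5 t=12 v=9: → [12,15); WM=12
i=6 t=3 v=4: DROP (t<12-3); WM=12
i=7 t=12 v=7: → [12,15); WM=12
i=8 t=14 v=1: → [12,17); WM=12
i=9 t=10 v=3: → [10,17); WM=14
i=10 t=14 v=4: → [10,17); WM=14
i=11 t=15 v=9: → [10,18); WM=15
i=12 t=15 v=6: → [10,18); WM=15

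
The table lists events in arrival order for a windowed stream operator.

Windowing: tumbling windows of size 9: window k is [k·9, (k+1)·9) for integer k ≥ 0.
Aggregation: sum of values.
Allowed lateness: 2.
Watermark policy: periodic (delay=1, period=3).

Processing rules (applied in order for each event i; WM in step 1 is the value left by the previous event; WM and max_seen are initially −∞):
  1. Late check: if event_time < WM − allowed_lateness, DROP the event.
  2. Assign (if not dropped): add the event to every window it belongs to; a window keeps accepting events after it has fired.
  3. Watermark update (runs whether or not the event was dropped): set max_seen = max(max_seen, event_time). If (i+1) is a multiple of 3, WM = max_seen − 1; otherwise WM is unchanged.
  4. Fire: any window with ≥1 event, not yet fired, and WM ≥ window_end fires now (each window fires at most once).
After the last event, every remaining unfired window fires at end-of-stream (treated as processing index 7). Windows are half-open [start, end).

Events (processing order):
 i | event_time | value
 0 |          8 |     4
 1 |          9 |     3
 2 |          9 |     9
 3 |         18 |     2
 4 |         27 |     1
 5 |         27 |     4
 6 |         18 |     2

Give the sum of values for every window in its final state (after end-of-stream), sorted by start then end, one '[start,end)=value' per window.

[0,9)=4 [9,18)=12 [18,27)=2 [27,36)=5

i=0 t=8 v=4: → [0,9); WM=−∞
i=1 t=9 v=3: → [9,18); WM=−∞
i=2 t=9 v=9: → [9,18); WM=8
i=3 t=18 v=2: → [18,27); WM=8
i=4 t=27 v=1: → [27,36); WM=8
i=5 t=27 v=4: → [27,36); WM=26; [0,9) fires=4 [9,18) fires=12
i=6 t=18 v=2: DROP (t<26-2); WM=26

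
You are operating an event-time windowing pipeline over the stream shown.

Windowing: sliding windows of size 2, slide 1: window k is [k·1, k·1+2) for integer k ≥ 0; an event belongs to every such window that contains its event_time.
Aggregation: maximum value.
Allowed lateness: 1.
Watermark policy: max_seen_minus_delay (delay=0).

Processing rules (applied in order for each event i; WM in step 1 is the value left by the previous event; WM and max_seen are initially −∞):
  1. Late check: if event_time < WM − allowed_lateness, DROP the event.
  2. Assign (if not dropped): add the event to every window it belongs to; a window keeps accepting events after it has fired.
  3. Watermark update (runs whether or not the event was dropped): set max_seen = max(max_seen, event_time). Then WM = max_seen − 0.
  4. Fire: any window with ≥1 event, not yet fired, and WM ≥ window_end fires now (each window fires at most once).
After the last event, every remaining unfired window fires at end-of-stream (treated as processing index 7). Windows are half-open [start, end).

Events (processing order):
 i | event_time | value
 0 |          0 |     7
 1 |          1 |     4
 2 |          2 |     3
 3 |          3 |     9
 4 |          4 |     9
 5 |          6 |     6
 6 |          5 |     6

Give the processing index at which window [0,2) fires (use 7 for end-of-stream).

2

i=0 t=0 v=7: → [0,2); WM=0
i=1 t=1 v=4: → [1,3),[0,2); WM=1
i=2 t=2 v=3: → [2,4),[1,3); WM=2; [0,2) fires=7
i=3 t=3 v=9: → [3,5),[2,4); WM=3; [1,3) fires=4
i=4 t=4 v=9: → [4,6),[3,5); WM=4; [2,4) fires=9
i=5 t=6 v=6: → [6,8),[5,7); WM=6; [3,5) fires=9 [4,6) fires=9
i=6 t=5 v=6: → [5,7),[4,6); WM=6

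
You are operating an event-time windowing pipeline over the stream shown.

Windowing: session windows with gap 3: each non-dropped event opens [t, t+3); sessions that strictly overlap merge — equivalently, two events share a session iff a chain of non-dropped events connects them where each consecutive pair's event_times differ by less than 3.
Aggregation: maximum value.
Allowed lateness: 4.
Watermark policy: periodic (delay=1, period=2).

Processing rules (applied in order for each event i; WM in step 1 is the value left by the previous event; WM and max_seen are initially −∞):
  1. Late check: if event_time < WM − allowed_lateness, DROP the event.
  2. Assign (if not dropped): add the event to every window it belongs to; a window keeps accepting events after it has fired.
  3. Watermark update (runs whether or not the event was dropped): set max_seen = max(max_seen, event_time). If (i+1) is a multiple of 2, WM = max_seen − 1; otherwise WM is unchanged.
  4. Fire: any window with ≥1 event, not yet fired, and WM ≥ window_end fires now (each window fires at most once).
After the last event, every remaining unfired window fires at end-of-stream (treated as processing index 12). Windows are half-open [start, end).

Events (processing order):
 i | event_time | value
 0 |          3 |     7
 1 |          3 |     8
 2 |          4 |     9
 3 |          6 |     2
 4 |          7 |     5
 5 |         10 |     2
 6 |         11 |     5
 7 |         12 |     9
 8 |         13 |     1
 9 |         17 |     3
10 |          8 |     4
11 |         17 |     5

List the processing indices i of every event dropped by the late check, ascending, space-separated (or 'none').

i=0 t=3 v=7: → [3,6); WM=−∞
i=1 t=3 v=8: → [3,6); WM=2
i=2 t=4 v=9: → [3,7); WM=2
i=3 t=6 v=2: → [3,9); WM=5
i=4 t=7 v=5: → [3,10); WM=5
i=5 t=10 v=2: → [10,13); WM=9
i=6 t=11 v=5: → [10,14); WM=9
i=7 t=12 v=9: → [10,15); WM=11
i=8 t=13 v=1: → [10,16); WM=11
i=9 t=17 v=3: → [17,20); WM=16
i=10 t=8 v=4: DROP (t<16-4); WM=16
i=11 t=17 v=5: → [17,20); WM=16

10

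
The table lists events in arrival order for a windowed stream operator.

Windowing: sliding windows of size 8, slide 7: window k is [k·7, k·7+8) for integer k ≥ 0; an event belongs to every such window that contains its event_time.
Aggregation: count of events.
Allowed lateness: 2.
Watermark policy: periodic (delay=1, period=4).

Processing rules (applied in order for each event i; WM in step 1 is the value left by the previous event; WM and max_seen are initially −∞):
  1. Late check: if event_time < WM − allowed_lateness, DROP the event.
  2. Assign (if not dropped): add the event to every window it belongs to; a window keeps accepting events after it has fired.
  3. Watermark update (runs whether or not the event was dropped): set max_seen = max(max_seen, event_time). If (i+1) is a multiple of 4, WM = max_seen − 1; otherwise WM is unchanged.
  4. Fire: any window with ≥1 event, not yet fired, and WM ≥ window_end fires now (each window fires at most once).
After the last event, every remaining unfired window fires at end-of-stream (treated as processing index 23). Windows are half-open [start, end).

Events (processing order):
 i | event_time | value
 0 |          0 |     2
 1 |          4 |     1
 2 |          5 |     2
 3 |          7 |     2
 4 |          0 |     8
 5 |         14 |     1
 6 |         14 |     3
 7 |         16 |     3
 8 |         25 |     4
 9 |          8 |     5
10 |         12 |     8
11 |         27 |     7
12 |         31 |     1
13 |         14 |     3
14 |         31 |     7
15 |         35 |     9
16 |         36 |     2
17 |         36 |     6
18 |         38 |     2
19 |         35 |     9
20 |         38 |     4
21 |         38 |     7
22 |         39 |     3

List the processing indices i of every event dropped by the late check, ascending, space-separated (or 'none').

i=0 t=0 v=2: → [0,8); WM=−∞
i=1 t=4 v=1: → [0,8); WM=−∞
i=2 t=5 v=2: → [0,8); WM=−∞
i=3 t=7 v=2: → [7,15),[0,8); WM=6
i=4 t=0 v=8: DROP (t<6-2); WM=6
i=5 t=14 v=1: → [14,22),[7,15); WM=6
i=6 t=14 v=3: → [14,22),[7,15); WM=6
i=7 t=16 v=3: → [14,22); WM=15; [0,8) fires=4 [7,15) fires=3
i=8 t=25 v=4: → [21,29); WM=15
i=9 t=8 v=5: DROP (t<15-2); WM=15
i=10 t=12 v=8: DROP (t<15-2); WM=15
i=11 t=27 v=7: → [21,29); WM=26; [14,22) fires=3
i=12 t=31 v=1: → [28,36); WM=26
i=13 t=14 v=3: DROP (t<26-2); WM=26
i=14 t=31 v=7: → [28,36); WM=26
i=15 t=35 v=9: → [35,43),[28,36); WM=34; [21,29) fires=2
i=16 t=36 v=2: → [35,43); WM=34
i=17 t=36 v=6: → [35,43); WM=34
i=18 t=38 v=2: → [35,43); WM=34
i=19 t=35 v=9: → [35,43),[28,36); WM=37; [28,36) fires=4
i=20 t=38 v=4: → [35,43); WM=37
i=21 t=38 v=7: → [35,43); WM=37
i=22 t=39 v=3: → [35,43); WM=37

4 9 10 13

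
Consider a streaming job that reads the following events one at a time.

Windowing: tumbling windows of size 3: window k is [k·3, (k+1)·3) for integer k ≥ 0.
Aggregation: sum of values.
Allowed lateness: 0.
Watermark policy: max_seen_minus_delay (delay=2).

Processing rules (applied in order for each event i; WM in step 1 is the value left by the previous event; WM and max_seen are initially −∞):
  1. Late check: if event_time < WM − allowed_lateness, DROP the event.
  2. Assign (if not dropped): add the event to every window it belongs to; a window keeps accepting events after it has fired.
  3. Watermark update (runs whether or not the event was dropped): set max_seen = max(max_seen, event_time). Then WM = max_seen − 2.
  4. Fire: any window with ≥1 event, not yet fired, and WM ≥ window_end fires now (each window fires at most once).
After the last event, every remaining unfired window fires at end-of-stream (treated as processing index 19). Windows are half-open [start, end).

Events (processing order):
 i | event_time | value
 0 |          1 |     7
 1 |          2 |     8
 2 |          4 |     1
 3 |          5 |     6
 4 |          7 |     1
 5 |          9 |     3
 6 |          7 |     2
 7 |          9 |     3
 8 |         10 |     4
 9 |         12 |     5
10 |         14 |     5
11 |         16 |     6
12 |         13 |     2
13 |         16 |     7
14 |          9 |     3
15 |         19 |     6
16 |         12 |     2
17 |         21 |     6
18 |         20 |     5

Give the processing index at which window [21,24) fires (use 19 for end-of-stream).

i=0 t=1 v=7: → [0,3); WM=-1
i=1 t=2 v=8: → [0,3); WM=0
i=2 t=4 v=1: → [3,6); WM=2
i=3 t=5 v=6: → [3,6); WM=3; [0,3) fires=15
i=4 t=7 v=1: → [6,9); WM=5
i=5 t=9 v=3: → [9,12); WM=7; [3,6) fires=7
i=6 t=7 v=2: → [6,9); WM=7
i=7 t=9 v=3: → [9,12); WM=7
i=8 t=10 v=4: → [9,12); WM=8
i=9 t=12 v=5: → [12,15); WM=10; [6,9) fires=3
i=10 t=14 v=5: → [12,15); WM=12; [9,12) fires=10
i=11 t=16 v=6: → [15,18); WM=14
i=12 t=13 v=2: DROP (t<14-0); WM=14
i=13 t=16 v=7: → [15,18); WM=14
i=14 t=9 v=3: DROP (t<14-0); WM=14
i=15 t=19 v=6: → [18,21); WM=17; [12,15) fires=10
i=16 t=12 v=2: DROP (t<17-0); WM=17
i=17 t=21 v=6: → [21,24); WM=19; [15,18) fires=13
i=18 t=20 v=5: → [18,21); WM=19

19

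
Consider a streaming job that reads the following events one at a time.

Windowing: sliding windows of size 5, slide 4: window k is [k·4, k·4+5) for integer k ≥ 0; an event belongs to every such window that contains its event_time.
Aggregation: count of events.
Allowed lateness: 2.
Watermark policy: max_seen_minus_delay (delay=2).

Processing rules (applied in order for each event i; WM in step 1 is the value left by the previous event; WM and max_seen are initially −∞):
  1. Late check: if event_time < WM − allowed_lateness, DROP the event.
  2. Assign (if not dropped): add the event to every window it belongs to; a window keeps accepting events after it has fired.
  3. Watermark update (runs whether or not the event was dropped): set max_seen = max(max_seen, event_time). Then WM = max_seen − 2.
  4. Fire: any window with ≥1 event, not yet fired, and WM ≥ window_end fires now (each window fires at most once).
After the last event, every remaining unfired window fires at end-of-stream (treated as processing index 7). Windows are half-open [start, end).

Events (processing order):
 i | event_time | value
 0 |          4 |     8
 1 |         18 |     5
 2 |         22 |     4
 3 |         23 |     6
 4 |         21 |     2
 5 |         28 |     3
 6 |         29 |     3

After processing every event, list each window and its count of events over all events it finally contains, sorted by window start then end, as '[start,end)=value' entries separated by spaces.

i=0 t=4 v=8: → [4,9),[0,5); WM=2
i=1 t=18 v=5: → [16,21); WM=16; [0,5) fires=1 [4,9) fires=1
i=2 t=22 v=4: → [20,25); WM=20
i=3 t=23 v=6: → [20,25); WM=21; [16,21) fires=1
i=4 t=21 v=2: → [20,25); WM=21
i=5 t=28 v=3: → [28,33),[24,29); WM=26; [20,25) fires=3
i=6 t=29 v=3: → [28,33); WM=27

[0,5)=1 [4,9)=1 [16,21)=1 [20,25)=3 [24,29)=1 [28,33)=2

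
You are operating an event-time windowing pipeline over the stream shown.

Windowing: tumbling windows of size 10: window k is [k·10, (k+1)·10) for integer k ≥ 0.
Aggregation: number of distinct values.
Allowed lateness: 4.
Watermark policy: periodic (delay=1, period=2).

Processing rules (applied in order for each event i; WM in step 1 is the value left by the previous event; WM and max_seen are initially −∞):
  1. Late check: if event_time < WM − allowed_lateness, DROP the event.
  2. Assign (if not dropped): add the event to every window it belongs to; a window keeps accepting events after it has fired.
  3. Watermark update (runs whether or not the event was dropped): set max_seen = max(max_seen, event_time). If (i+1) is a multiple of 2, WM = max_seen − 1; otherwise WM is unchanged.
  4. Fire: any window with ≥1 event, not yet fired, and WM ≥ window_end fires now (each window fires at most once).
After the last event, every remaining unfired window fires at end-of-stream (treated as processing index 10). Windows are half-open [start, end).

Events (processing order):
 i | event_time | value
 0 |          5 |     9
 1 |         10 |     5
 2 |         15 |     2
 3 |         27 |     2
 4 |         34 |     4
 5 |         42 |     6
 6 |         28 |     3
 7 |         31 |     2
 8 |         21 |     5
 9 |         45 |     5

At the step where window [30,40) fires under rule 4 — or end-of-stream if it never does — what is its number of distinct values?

1

i=0 t=5 v=9: → [0,10); WM=−∞
i=1 t=10 v=5: → [10,20); WM=9
i=2 t=15 v=2: → [10,20); WM=9
i=3 t=27 v=2: → [20,30); WM=26; [0,10) fires=1 [10,20) fires=2
i=4 t=34 v=4: → [30,40); WM=26
i=5 t=42 v=6: → [40,50); WM=41; [20,30) fires=1 [30,40) fires=1
i=6 t=28 v=3: DROP (t<41-4); WM=41
i=7 t=31 v=2: DROP (t<41-4); WM=41
i=8 t=21 v=5: DROP (t<41-4); WM=41
i=9 t=45 v=5: → [40,50); WM=44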